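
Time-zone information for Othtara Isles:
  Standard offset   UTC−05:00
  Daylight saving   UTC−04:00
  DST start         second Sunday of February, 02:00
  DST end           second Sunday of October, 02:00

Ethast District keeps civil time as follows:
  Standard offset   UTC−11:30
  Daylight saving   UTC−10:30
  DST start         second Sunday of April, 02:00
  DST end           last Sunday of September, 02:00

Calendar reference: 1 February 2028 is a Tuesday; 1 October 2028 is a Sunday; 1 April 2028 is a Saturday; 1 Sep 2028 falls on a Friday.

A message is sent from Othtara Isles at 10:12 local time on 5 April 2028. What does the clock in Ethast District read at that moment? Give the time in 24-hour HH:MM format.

1 February 2028 is a Tuesday, so the first Sunday is February 6 and the second is February 13.
1 October 2028 is a Sunday, so the first Sunday is October 1 and the second is October 8.
5 April 2028 falls between 13 February and 8 October, so daylight saving is in effect and Othtara Isles is at UTC−04:00.
10:12 Othtara Isles + 4h = 14:12 UTC.
1 April 2028 is a Saturday, so the first Sunday is April 2 and the second is April 9.
1 September 2028 is a Friday, so Sundays fall on 3, 10, 17, 24; the last is September 24.
At the standard offset (UTC−11:30), 14:12 UTC − 11h30m = 02:42 Ethast District standard time.
The standard-time date in Ethast District, 5 April 2028, is outside the daylight-saving period (9 April – 24 September), so Ethast District is on standard time, UTC−11:30.
14:12 UTC − 11h30m = 02:42 Ethast District.

02:42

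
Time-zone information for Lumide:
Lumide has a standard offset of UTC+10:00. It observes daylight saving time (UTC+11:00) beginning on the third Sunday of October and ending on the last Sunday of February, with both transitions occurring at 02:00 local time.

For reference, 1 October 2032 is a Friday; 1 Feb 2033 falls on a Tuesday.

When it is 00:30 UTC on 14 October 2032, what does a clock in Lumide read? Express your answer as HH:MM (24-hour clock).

10:30

1 October 2032 is a Friday, so the first Sunday is October 3 and the third is October 17.
1 February 2033 is a Tuesday, so Sundays fall on 6, 13, 20, 27; the last is February 27.
At the standard offset (UTC+10:00), 00:30 UTC + 10h = 10:30 Lumide standard time.
Daylight saving runs 17 October 2032 – 27 February 2033; the standard-time date in Lumide, 14 October 2032, is outside that window, so Lumide is on standard time at UTC+10:00.
00:30 UTC + 10h = 10:30 local.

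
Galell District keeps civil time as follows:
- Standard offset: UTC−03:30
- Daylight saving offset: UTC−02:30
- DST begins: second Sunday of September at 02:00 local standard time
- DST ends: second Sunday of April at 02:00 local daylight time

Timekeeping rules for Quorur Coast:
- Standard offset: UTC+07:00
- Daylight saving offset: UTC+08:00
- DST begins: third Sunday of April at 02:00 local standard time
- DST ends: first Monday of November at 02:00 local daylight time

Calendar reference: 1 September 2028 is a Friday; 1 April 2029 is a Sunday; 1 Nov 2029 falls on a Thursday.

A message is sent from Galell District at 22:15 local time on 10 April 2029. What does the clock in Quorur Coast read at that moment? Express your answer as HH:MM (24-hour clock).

08:45

1 September 2028 is a Friday, so the first Sunday is September 3 and the second is September 10.
1 April 2029 is a Sunday, so the first Sunday is April 1 and the second is April 8.
10 April 2029 is outside the daylight-saving period (10 September 2028 – 8 April 2029), so Galell District is on standard time, UTC−03:30.
22:15 Galell District + 3h30m = 01:45 UTC (rolling into the next day, 11 April 2029).
1 April 2029 is a Sunday, so the first Sunday is April 1 and the third is April 15.
1 November 2029 is a Thursday, so the first Monday is November 5.
At the standard offset (UTC+07:00), 01:45 UTC + 7h = 08:45 Quorur Coast standard time.
The standard-time date in Quorur Coast, 11 April 2029, does not fall between 15 April and 5 November, so daylight saving is not in effect and Quorur Coast is at UTC+07:00.
01:45 UTC + 7h = 08:45 Quorur Coast.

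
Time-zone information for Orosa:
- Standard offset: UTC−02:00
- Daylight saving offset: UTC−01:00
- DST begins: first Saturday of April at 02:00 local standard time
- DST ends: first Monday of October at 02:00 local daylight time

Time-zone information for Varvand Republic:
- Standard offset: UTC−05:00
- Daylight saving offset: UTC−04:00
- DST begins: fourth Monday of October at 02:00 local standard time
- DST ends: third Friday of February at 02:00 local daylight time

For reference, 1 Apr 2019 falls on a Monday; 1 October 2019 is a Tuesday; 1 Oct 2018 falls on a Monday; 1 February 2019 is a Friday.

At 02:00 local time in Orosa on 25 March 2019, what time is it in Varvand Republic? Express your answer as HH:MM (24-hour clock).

1 April 2019 is a Monday, so the first Saturday is April 6.
1 October 2019 is a Tuesday, so the first Monday is October 7.
25 March 2019 does not fall between 6 April and 7 October, so daylight saving is not in effect and Orosa is at UTC−02:00.
02:00 Orosa + 2h = 04:00 UTC.
1 October 2018 is a Monday, so the first Monday is October 1 and the fourth is October 22.
1 February 2019 is a Friday, so the first Friday is February 1 and the third is February 15.
At the standard offset (UTC−05:00), 04:00 UTC − 5h = 23:00 Varvand Republic standard time (rolling into the previous day, 24 March 2019).
Daylight saving runs 22 October 2018 – 15 February 2019; the standard-time date in Varvand Republic, 24 March 2019, is outside that window, so Varvand Republic is on standard time at UTC−05:00.
04:00 UTC − 5h = 23:00 Varvand Republic (rolling into the previous day, 24 March 2019).

23:00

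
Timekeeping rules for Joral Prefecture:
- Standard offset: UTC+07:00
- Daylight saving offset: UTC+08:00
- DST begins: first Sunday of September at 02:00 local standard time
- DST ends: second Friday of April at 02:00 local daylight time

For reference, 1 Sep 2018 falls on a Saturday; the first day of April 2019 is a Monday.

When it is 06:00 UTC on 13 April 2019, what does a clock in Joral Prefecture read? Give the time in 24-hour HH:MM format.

1 September 2018 is a Saturday, so the first Sunday is September 2.
1 April 2019 is a Monday, so the first Friday is April 5 and the second is April 12.
At the standard offset (UTC+07:00), 06:00 UTC + 7h = 13:00 Joral Prefecture standard time.
The standard-time date in Joral Prefecture, 13 April 2019, is outside the daylight-saving period (2 September 2018 – 12 April 2019), so Joral Prefecture is on standard time, UTC+07:00.
06:00 UTC + 7h = 13:00 local.

13:00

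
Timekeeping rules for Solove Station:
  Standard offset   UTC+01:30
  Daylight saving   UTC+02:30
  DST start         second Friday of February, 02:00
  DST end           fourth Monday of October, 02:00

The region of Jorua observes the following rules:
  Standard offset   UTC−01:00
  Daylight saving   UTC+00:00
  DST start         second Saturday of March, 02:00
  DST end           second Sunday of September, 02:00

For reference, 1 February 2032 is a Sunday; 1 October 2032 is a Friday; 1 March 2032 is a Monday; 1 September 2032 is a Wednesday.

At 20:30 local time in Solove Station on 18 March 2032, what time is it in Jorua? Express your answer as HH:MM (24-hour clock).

1 February 2032 is a Sunday, so the first Friday is February 6 and the second is February 13.
1 October 2032 is a Friday, so the first Monday is October 4 and the fourth is October 25.
18 March 2032 falls between 13 February and 25 October, so daylight saving is in effect and Solove Station is at UTC+02:30.
20:30 Solove Station − 2h30m = 18:00 UTC.
1 March 2032 is a Monday, so the first Saturday is March 6 and the second is March 13.
1 September 2032 is a Wednesday, so the first Sunday is September 5 and the second is September 12.
At the standard offset (UTC−01:00), 18:00 UTC − 1h = 17:00 Jorua standard time.
The standard-time date in Jorua, 18 March 2032, lies within the daylight-saving period (13 March – 12 September), so Jorua is on daylight time, UTC+00:00.
18:00 UTC + 0h = 18:00 Jorua.

18:00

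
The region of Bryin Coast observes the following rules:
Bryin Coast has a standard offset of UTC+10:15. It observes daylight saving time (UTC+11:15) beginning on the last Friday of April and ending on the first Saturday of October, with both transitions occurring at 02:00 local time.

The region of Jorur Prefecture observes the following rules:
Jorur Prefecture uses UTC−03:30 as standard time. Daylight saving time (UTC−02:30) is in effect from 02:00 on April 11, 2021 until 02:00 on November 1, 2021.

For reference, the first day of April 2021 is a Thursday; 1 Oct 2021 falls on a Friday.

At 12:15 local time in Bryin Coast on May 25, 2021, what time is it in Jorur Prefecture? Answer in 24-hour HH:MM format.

1 April 2021 is a Thursday, so Fridays fall on 2, 9, 16, 23, 30; the last is April 30.
1 October 2021 is a Friday, so the first Saturday is October 2.
May 25, 2021 lies within the daylight-saving period (30 April – 2 October), so Bryin Coast is on daylight time, UTC+11:15.
12:15 Bryin Coast − 11h15m = 01:00 UTC.
At the standard offset (UTC−03:30), 01:00 UTC − 3h30m = 21:30 Jorur Prefecture standard time (rolling into the previous day, 24 May 2021).
The standard-time date in Jorur Prefecture, May 24, 2021, lies within the daylight-saving period (11 April – 1 November), so Jorur Prefecture is on daylight time, UTC−02:30.
01:00 UTC − 2h30m = 22:30 Jorur Prefecture (rolling into the previous day, 24 May 2021).

22:30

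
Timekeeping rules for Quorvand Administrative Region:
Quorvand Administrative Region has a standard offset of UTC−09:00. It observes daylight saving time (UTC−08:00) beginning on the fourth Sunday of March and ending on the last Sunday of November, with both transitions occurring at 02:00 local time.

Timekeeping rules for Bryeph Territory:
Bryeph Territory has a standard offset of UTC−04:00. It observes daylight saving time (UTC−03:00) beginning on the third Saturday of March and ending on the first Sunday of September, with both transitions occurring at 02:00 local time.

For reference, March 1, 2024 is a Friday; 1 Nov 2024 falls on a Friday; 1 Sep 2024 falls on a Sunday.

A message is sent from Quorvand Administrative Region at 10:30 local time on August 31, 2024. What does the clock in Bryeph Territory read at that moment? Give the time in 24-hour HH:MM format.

1 March 2024 is a Friday, so the first Sunday is March 3 and the fourth is March 24.
1 November 2024 is a Friday, so Sundays fall on 3, 10, 17, 24; the last is November 24.
August 31, 2024 falls between 24 March and 24 November, so daylight saving is in effect and Quorvand Administrative Region is at UTC−08:00.
10:30 Quorvand Administrative Region + 8h = 18:30 UTC.
1 March 2024 is a Friday, so the first Saturday is March 2 and the third is March 16.
1 September 2024 is a Sunday, so the first Sunday is September 1.
At the standard offset (UTC−04:00), 18:30 UTC − 4h = 14:30 Bryeph Territory standard time.
The standard-time date in Bryeph Territory, August 31, 2024, lies within the daylight-saving period (16 March – 1 September), so Bryeph Territory is on daylight time, UTC−03:00.
18:30 UTC − 3h = 15:30 Bryeph Territory.

15:30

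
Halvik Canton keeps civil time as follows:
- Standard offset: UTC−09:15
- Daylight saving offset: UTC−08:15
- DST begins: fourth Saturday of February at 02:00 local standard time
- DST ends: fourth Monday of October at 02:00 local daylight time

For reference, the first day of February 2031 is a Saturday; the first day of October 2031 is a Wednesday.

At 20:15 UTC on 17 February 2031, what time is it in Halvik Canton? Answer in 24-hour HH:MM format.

11:00

1 February 2031 is a Saturday, so the first Saturday is February 1 and the fourth is February 22.
1 October 2031 is a Wednesday, so the first Monday is October 6 and the fourth is October 27.
At the standard offset (UTC−09:15), 20:15 UTC − 9h15m = 11:00 Halvik Canton standard time.
The standard-time date in Halvik Canton, 17 February 2031, is outside the daylight-saving period (22 February – 27 October), so Halvik Canton is on standard time, UTC−09:15.
20:15 UTC − 9h15m = 11:00 local.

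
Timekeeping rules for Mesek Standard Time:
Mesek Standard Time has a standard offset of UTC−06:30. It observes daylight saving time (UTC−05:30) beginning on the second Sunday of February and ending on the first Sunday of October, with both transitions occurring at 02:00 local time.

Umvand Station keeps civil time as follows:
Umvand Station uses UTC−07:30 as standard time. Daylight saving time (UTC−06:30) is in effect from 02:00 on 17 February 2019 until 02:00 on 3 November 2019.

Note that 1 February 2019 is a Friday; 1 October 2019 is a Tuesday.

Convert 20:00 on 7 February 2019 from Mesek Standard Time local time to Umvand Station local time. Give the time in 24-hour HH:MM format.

1 February 2019 is a Friday, so the first Sunday is February 3 and the second is February 10.
1 October 2019 is a Tuesday, so the first Sunday is October 6.
7 February 2019 is outside the daylight-saving period (10 February – 6 October), so Mesek Standard Time is on standard time, UTC−06:30.
20:00 Mesek Standard Time + 6h30m = 02:30 UTC (rolling into the next day, 8 February 2019).
At the standard offset (UTC−07:30), 02:30 UTC − 7h30m = 19:00 Umvand Station standard time (rolling into the previous day, 7 February 2019).
The standard-time date in Umvand Station, 7 February 2019, does not fall between 17 February and 3 November, so daylight saving is not in effect and Umvand Station is at UTC−07:30.
02:30 UTC − 7h30m = 19:00 Umvand Station (rolling into the previous day, 7 February 2019).

19:00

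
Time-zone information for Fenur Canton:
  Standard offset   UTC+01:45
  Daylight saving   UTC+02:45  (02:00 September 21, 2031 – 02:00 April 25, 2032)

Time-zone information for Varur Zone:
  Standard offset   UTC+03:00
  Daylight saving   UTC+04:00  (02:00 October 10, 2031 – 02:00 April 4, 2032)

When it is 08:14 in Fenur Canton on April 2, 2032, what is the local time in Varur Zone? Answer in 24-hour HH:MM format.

April 2, 2032 falls between 21 September 2031 and 25 April 2032, so daylight saving is in effect and Fenur Canton is at UTC+02:45.
08:14 Fenur Canton − 2h45m = 05:29 UTC.
At the standard offset (UTC+03:00), 05:29 UTC + 3h = 08:29 Varur Zone standard time.
The standard-time date in Varur Zone, April 2, 2032, lies within the daylight-saving period (10 October 2031 – 4 April 2032), so Varur Zone is on daylight time, UTC+04:00.
05:29 UTC + 4h = 09:29 Varur Zone.

09:29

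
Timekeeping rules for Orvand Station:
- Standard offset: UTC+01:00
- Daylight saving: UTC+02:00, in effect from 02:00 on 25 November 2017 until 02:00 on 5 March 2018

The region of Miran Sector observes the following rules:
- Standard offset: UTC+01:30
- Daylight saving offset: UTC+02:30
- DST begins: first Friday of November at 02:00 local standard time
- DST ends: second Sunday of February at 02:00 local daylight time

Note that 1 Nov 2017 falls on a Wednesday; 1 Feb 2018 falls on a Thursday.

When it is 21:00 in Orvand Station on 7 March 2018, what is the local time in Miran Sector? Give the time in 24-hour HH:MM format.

21:30

7 March 2018 does not fall between 25 November 2017 and 5 March 2018, so daylight saving is not in effect and Orvand Station is at UTC+01:00.
21:00 Orvand Station − 1h = 20:00 UTC.
1 November 2017 is a Wednesday, so the first Friday is November 3.
1 February 2018 is a Thursday, so the first Sunday is February 4 and the second is February 11.
At the standard offset (UTC+01:30), 20:00 UTC + 1h30m = 21:30 Miran Sector standard time.
The standard-time date in Miran Sector, 7 March 2018, is outside the daylight-saving period (3 November 2017 – 11 February 2018), so Miran Sector is on standard time, UTC+01:30.
20:00 UTC + 1h30m = 21:30 Miran Sector.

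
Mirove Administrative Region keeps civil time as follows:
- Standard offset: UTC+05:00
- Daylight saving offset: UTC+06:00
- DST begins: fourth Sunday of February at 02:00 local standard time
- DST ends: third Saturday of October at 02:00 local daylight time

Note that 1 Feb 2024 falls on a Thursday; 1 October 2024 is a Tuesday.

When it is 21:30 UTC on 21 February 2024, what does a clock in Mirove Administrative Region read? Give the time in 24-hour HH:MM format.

02:30

1 February 2024 is a Thursday, so the first Sunday is February 4 and the fourth is February 25.
1 October 2024 is a Tuesday, so the first Saturday is October 5 and the third is October 19.
At the standard offset (UTC+05:00), 21:30 UTC + 5h = 02:30 Mirove Administrative Region standard time (rolling into the next day, 22 February 2024).
Daylight saving runs 25 February – 19 October; the standard-time date in Mirove Administrative Region, 22 February 2024, is outside that window, so Mirove Administrative Region is on standard time at UTC+05:00.
21:30 UTC + 5h = 02:30 local (rolling into the next day, 22 February 2024).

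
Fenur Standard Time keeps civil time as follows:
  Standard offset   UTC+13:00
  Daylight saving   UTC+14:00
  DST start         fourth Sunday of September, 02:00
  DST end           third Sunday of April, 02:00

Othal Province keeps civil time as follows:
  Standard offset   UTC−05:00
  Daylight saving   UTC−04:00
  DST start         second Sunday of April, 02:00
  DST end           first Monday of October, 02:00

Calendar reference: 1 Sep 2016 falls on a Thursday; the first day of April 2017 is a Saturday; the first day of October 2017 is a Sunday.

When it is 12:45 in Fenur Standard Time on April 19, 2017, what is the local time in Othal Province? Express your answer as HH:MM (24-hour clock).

19:45

1 September 2016 is a Thursday, so the first Sunday is September 4 and the fourth is September 25.
1 April 2017 is a Saturday, so the first Sunday is April 2 and the third is April 16.
Daylight saving runs 25 September 2016 – 16 April 2017; April 19, 2017 is outside that window, so Fenur Standard Time is on standard time at UTC+13:00.
12:45 Fenur Standard Time − 13h = 23:45 UTC (rolling into the previous day, 18 April 2017).
1 April 2017 is a Saturday, so the first Sunday is April 2 and the second is April 9.
1 October 2017 is a Sunday, so the first Monday is October 2.
At the standard offset (UTC−05:00), 23:45 UTC − 5h = 18:45 Othal Province standard time.
The standard-time date in Othal Province, April 18, 2017, falls between 9 April and 2 October, so daylight saving is in effect and Othal Province is at UTC−04:00.
23:45 UTC − 4h = 19:45 Othal Province.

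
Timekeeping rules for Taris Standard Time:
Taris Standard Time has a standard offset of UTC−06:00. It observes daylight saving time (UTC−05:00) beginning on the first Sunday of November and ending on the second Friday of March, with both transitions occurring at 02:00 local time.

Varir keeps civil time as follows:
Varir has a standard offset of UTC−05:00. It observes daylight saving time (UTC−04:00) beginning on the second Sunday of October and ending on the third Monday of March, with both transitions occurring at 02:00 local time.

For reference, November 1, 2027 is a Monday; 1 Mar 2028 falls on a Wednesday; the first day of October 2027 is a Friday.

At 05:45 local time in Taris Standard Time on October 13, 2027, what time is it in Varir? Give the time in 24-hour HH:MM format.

1 November 2027 is a Monday, so the first Sunday is November 7.
1 March 2028 is a Wednesday, so the first Friday is March 3 and the second is March 10.
October 13, 2027 does not fall between 7 November 2027 and 10 March 2028, so daylight saving is not in effect and Taris Standard Time is at UTC−06:00.
05:45 Taris Standard Time + 6h = 11:45 UTC.
1 October 2027 is a Friday, so the first Sunday is October 3 and the second is October 10.
1 March 2028 is a Wednesday, so the first Monday is March 6 and the third is March 20.
At the standard offset (UTC−05:00), 11:45 UTC − 5h = 06:45 Varir standard time.
The standard-time date in Varir, October 13, 2027, falls between 10 October 2027 and 20 March 2028, so daylight saving is in effect and Varir is at UTC−04:00.
11:45 UTC − 4h = 07:45 Varir.

07:45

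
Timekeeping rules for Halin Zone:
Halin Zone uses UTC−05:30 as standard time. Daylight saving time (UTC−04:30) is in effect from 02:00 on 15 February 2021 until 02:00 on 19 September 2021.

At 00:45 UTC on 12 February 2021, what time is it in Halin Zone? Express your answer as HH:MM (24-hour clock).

At the standard offset (UTC−05:30), 00:45 UTC − 5h30m = 19:15 Halin Zone standard time (rolling into the previous day, 11 February 2021).
Daylight saving runs 15 February – 19 September; the standard-time date in Halin Zone, 11 February 2021, is outside that window, so Halin Zone is on standard time at UTC−05:30.
00:45 UTC − 5h30m = 19:15 local (rolling into the previous day, 11 February 2021).

19:15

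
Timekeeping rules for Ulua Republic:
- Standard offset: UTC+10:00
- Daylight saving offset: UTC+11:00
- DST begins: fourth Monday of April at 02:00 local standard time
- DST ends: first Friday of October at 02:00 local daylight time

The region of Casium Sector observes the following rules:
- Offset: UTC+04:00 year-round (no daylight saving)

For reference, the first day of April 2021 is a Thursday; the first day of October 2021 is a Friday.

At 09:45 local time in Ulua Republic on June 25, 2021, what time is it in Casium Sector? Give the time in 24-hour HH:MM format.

1 April 2021 is a Thursday, so the first Monday is April 5 and the fourth is April 26.
1 October 2021 is a Friday, so the first Friday is October 1.
June 25, 2021 lies within the daylight-saving period (26 April – 1 October), so Ulua Republic is on daylight time, UTC+11:00.
09:45 Ulua Republic − 11h = 22:45 UTC (rolling into the previous day, 24 June 2021).
Casium Sector stays on UTC+04:00 all year.
22:45 UTC + 4h = 02:45 Casium Sector (rolling into the next day, 25 June 2021).

02:45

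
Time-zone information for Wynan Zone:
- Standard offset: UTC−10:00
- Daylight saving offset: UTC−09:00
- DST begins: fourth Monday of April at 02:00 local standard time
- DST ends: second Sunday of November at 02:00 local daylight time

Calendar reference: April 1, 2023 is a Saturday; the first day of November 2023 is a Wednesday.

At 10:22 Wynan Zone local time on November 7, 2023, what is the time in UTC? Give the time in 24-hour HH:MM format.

1 April 2023 is a Saturday, so the first Monday is April 3 and the fourth is April 24.
1 November 2023 is a Wednesday, so the first Sunday is November 5 and the second is November 12.
Daylight saving runs 24 April – 12 November; November 7, 2023 is inside that window, so Wynan Zone is at UTC−09:00.
10:22 local + 9h = 19:22 UTC.

19:22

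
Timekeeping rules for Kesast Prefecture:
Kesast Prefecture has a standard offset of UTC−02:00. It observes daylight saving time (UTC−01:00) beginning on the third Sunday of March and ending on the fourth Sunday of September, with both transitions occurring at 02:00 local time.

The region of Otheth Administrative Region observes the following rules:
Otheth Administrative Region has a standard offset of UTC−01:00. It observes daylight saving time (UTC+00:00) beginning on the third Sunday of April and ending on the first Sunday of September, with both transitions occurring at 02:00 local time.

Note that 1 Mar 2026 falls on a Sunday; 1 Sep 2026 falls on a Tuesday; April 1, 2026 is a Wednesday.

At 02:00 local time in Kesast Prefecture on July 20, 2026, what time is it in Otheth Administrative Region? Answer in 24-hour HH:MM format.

1 March 2026 is a Sunday, so the first Sunday is March 1 and the third is March 15.
1 September 2026 is a Tuesday, so the first Sunday is September 6 and the fourth is September 27.
Daylight saving runs 15 March – 27 September; July 20, 2026 is inside that window, so Kesast Prefecture is at UTC−01:00.
02:00 Kesast Prefecture + 1h = 03:00 UTC.
1 April 2026 is a Wednesday, so the first Sunday is April 5 and the third is April 19.
1 September 2026 is a Tuesday, so the first Sunday is September 6.
At the standard offset (UTC−01:00), 03:00 UTC − 1h = 02:00 Otheth Administrative Region standard time.
Daylight saving runs 19 April – 6 September; the standard-time date in Otheth Administrative Region, July 20, 2026, is inside that window, so Otheth Administrative Region is at UTC+00:00.
03:00 UTC + 0h = 03:00 Otheth Administrative Region.

03:00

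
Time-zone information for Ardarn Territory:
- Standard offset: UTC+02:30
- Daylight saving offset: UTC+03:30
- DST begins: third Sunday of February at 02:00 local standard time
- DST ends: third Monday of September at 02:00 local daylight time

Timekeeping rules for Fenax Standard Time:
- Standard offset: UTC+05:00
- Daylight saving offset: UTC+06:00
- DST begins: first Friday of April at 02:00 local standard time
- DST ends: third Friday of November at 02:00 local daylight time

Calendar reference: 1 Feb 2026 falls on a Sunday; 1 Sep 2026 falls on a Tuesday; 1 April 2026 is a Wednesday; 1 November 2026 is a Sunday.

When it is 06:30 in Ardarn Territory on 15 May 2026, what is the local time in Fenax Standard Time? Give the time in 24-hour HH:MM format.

09:00

1 February 2026 is a Sunday, so the first Sunday is February 1 and the third is February 15.
1 September 2026 is a Tuesday, so the first Monday is September 7 and the third is September 21.
Daylight saving runs 15 February – 21 September; 15 May 2026 is inside that window, so Ardarn Territory is at UTC+03:30.
06:30 Ardarn Territory − 3h30m = 03:00 UTC.
1 April 2026 is a Wednesday, so the first Friday is April 3.
1 November 2026 is a Sunday, so the first Friday is November 6 and the third is November 20.
At the standard offset (UTC+05:00), 03:00 UTC + 5h = 08:00 Fenax Standard Time standard time.
The standard-time date in Fenax Standard Time, 15 May 2026, falls between 3 April and 20 November, so daylight saving is in effect and Fenax Standard Time is at UTC+06:00.
03:00 UTC + 6h = 09:00 Fenax Standard Time.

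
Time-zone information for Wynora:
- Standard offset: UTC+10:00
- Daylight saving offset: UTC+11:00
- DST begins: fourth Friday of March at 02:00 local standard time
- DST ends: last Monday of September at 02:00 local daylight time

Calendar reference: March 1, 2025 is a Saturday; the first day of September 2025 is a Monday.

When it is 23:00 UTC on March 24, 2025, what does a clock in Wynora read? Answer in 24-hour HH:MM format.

1 March 2025 is a Saturday, so the first Friday is March 7 and the fourth is March 28.
1 September 2025 is a Monday, so Mondays fall on 1, 8, 15, 22, 29; the last is September 29.
At the standard offset (UTC+10:00), 23:00 UTC + 10h = 09:00 Wynora standard time (rolling into the next day, 25 March 2025).
The standard-time date in Wynora, March 25, 2025, does not fall between 28 March and 29 September, so daylight saving is not in effect and Wynora is at UTC+10:00.
23:00 UTC + 10h = 09:00 local (rolling into the next day, 25 March 2025).

09:00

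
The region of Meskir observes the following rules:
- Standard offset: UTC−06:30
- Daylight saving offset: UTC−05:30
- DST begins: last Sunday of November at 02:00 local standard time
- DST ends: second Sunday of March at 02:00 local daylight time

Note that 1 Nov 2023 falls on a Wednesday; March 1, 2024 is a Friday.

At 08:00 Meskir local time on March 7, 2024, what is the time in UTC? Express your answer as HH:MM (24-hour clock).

13:30

1 November 2023 is a Wednesday, so Sundays fall on 5, 12, 19, 26; the last is November 26.
1 March 2024 is a Friday, so the first Sunday is March 3 and the second is March 10.
Daylight saving runs 26 November 2023 – 10 March 2024; March 7, 2024 is inside that window, so Meskir is at UTC−05:30.
08:00 local + 5h30m = 13:30 UTC.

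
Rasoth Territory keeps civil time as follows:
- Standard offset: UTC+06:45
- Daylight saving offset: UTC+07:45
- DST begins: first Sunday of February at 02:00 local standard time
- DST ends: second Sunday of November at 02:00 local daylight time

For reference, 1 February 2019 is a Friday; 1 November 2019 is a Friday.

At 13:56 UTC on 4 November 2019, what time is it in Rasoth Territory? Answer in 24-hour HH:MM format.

1 February 2019 is a Friday, so the first Sunday is February 3.
1 November 2019 is a Friday, so the first Sunday is November 3 and the second is November 10.
At the standard offset (UTC+06:45), 13:56 UTC + 6h45m = 20:41 Rasoth Territory standard time.
Daylight saving runs 3 February – 10 November; the standard-time date in Rasoth Territory, 4 November 2019, is inside that window, so Rasoth Territory is at UTC+07:45.
13:56 UTC + 7h45m = 21:41 local.

21:41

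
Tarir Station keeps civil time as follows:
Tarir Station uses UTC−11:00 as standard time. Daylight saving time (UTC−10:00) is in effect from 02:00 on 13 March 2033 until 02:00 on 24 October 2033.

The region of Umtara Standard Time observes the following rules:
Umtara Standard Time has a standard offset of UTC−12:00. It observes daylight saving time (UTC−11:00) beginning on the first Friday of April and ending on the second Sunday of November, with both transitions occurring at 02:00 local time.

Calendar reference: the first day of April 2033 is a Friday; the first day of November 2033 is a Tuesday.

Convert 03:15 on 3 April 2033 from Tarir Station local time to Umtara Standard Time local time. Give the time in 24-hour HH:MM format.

Daylight saving runs 13 March – 24 October; 3 April 2033 is inside that window, so Tarir Station is at UTC−10:00.
03:15 Tarir Station + 10h = 13:15 UTC.
1 April 2033 is a Friday, so the first Friday is April 1.
1 November 2033 is a Tuesday, so the first Sunday is November 6 and the second is November 13.
At the standard offset (UTC−12:00), 13:15 UTC − 12h = 01:15 Umtara Standard Time standard time.
The standard-time date in Umtara Standard Time, 3 April 2033, lies within the daylight-saving period (1 April – 13 November), so Umtara Standard Time is on daylight time, UTC−11:00.
13:15 UTC − 11h = 02:15 Umtara Standard Time.

02:15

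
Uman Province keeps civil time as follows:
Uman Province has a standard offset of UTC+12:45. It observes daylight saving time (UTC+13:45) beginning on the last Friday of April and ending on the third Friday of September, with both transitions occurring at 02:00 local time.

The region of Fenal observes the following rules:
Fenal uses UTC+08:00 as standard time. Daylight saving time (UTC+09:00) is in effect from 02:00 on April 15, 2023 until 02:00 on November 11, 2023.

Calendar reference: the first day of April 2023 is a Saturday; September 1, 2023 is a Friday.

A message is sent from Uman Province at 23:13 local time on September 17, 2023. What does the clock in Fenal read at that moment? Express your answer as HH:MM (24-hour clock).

1 April 2023 is a Saturday, so Fridays fall on 7, 14, 21, 28; the last is April 28.
1 September 2023 is a Friday, so the first Friday is September 1 and the third is September 15.
September 17, 2023 does not fall between 28 April and 15 September, so daylight saving is not in effect and Uman Province is at UTC+12:45.
23:13 Uman Province − 12h45m = 10:28 UTC.
At the standard offset (UTC+08:00), 10:28 UTC + 8h = 18:28 Fenal standard time.
Daylight saving runs 15 April – 11 November; the standard-time date in Fenal, September 17, 2023, is inside that window, so Fenal is at UTC+09:00.
10:28 UTC + 9h = 19:28 Fenal.

19:28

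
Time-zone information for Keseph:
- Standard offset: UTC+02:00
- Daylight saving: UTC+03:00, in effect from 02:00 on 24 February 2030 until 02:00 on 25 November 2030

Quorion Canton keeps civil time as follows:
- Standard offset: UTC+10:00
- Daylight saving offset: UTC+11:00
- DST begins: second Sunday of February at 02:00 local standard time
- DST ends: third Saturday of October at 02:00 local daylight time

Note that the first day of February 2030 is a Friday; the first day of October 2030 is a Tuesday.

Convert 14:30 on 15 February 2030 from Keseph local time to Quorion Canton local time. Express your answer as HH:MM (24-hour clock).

23:30

15 February 2030 does not fall between 24 February and 25 November, so daylight saving is not in effect and Keseph is at UTC+02:00.
14:30 Keseph − 2h = 12:30 UTC.
1 February 2030 is a Friday, so the first Sunday is February 3 and the second is February 10.
1 October 2030 is a Tuesday, so the first Saturday is October 5 and the third is October 19.
At the standard offset (UTC+10:00), 12:30 UTC + 10h = 22:30 Quorion Canton standard time.
The standard-time date in Quorion Canton, 15 February 2030, falls between 10 February and 19 October, so daylight saving is in effect and Quorion Canton is at UTC+11:00.
12:30 UTC + 11h = 23:30 Quorion Canton.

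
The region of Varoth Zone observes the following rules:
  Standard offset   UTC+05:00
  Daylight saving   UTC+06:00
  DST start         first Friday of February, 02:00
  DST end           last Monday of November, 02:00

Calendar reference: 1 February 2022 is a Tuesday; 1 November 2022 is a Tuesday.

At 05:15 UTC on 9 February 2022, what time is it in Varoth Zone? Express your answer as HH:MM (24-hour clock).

11:15

1 February 2022 is a Tuesday, so the first Friday is February 4.
1 November 2022 is a Tuesday, so Mondays fall on 7, 14, 21, 28; the last is November 28.
At the standard offset (UTC+05:00), 05:15 UTC + 5h = 10:15 Varoth Zone standard time.
The standard-time date in Varoth Zone, 9 February 2022, lies within the daylight-saving period (4 February – 28 November), so Varoth Zone is on daylight time, UTC+06:00.
05:15 UTC + 6h = 11:15 local.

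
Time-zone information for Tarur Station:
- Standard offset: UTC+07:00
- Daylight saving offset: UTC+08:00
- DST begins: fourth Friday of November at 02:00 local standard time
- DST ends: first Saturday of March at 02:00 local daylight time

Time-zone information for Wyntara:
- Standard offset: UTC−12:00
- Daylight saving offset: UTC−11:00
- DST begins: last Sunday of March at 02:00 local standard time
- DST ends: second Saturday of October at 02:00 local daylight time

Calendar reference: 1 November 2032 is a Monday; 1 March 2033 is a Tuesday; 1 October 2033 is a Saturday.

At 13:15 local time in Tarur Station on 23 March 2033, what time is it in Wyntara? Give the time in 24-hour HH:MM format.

18:15

1 November 2032 is a Monday, so the first Friday is November 5 and the fourth is November 26.
1 March 2033 is a Tuesday, so the first Saturday is March 5.
23 March 2033 does not fall between 26 November 2032 and 5 March 2033, so daylight saving is not in effect and Tarur Station is at UTC+07:00.
13:15 Tarur Station − 7h = 06:15 UTC.
1 March 2033 is a Tuesday, so Sundays fall on 6, 13, 20, 27; the last is March 27.
1 October 2033 is a Saturday, so the first Saturday is October 1 and the second is October 8.
At the standard offset (UTC−12:00), 06:15 UTC − 12h = 18:15 Wyntara standard time (rolling into the previous day, 22 March 2033).
Daylight saving runs 27 March – 8 October; the standard-time date in Wyntara, 22 March 2033, is outside that window, so Wyntara is on standard time at UTC−12:00.
06:15 UTC − 12h = 18:15 Wyntara (rolling into the previous day, 22 March 2033).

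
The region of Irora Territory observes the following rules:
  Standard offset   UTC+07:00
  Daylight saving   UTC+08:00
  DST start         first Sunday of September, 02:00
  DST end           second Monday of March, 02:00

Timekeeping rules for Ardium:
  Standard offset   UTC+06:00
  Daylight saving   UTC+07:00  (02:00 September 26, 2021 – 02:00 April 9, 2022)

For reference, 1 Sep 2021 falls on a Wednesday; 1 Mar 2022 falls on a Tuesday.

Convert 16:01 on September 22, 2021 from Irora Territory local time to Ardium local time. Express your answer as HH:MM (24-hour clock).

14:01

1 September 2021 is a Wednesday, so the first Sunday is September 5.
1 March 2022 is a Tuesday, so the first Monday is March 7 and the second is March 14.
September 22, 2021 falls between 5 September 2021 and 14 March 2022, so daylight saving is in effect and Irora Territory is at UTC+08:00.
16:01 Irora Territory − 8h = 08:01 UTC.
At the standard offset (UTC+06:00), 08:01 UTC + 6h = 14:01 Ardium standard time.
The standard-time date in Ardium, September 22, 2021, does not fall between 26 September 2021 and 9 April 2022, so daylight saving is not in effect and Ardium is at UTC+06:00.
08:01 UTC + 6h = 14:01 Ardium.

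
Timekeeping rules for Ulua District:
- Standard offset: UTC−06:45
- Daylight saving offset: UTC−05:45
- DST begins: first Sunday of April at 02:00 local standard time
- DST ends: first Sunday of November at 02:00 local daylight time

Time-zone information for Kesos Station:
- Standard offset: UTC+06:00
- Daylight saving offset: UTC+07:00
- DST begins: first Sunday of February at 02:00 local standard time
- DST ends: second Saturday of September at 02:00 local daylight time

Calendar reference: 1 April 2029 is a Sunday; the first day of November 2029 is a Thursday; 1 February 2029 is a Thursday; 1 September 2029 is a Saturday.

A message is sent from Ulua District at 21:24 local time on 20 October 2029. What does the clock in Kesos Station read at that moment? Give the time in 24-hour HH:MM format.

09:09

1 April 2029 is a Sunday, so the first Sunday is April 1.
1 November 2029 is a Thursday, so the first Sunday is November 4.
20 October 2029 falls between 1 April and 4 November, so daylight saving is in effect and Ulua District is at UTC−05:45.
21:24 Ulua District + 5h45m = 03:09 UTC (rolling into the next day, 21 October 2029).
1 February 2029 is a Thursday, so the first Sunday is February 4.
1 September 2029 is a Saturday, so the first Saturday is September 1 and the second is September 8.
At the standard offset (UTC+06:00), 03:09 UTC + 6h = 09:09 Kesos Station standard time.
Daylight saving runs 4 February – 8 September; the standard-time date in Kesos Station, 21 October 2029, is outside that window, so Kesos Station is on standard time at UTC+06:00.
03:09 UTC + 6h = 09:09 Kesos Station.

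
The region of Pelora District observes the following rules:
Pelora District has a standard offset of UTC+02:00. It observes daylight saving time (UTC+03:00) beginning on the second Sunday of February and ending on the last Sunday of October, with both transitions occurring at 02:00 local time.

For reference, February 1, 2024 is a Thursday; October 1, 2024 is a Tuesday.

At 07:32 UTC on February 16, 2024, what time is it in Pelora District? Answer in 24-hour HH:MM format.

10:32

1 February 2024 is a Thursday, so the first Sunday is February 4 and the second is February 11.
1 October 2024 is a Tuesday, so Sundays fall on 6, 13, 20, 27; the last is October 27.
At the standard offset (UTC+02:00), 07:32 UTC + 2h = 09:32 Pelora District standard time.
The standard-time date in Pelora District, February 16, 2024, falls between 11 February and 27 October, so daylight saving is in effect and Pelora District is at UTC+03:00.
07:32 UTC + 3h = 10:32 local.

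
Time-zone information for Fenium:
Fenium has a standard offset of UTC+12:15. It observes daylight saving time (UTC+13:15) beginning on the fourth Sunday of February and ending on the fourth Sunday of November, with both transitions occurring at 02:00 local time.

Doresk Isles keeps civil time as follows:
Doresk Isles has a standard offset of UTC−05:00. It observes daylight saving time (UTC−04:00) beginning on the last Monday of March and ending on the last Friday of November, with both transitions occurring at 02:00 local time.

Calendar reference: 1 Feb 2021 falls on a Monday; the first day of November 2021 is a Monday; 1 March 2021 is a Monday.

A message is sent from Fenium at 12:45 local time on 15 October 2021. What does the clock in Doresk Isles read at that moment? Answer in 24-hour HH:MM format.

19:30

1 February 2021 is a Monday, so the first Sunday is February 7 and the fourth is February 28.
1 November 2021 is a Monday, so the first Sunday is November 7 and the fourth is November 28.
15 October 2021 falls between 28 February and 28 November, so daylight saving is in effect and Fenium is at UTC+13:15.
12:45 Fenium − 13h15m = 23:30 UTC (rolling into the previous day, 14 October 2021).
1 March 2021 is a Monday, so Mondays fall on 1, 8, 15, 22, 29; the last is March 29.
1 November 2021 is a Monday, so Fridays fall on 5, 12, 19, 26; the last is November 26.
At the standard offset (UTC−05:00), 23:30 UTC − 5h = 18:30 Doresk Isles standard time.
Daylight saving runs 29 March – 26 November; the standard-time date in Doresk Isles, 14 October 2021, is inside that window, so Doresk Isles is at UTC−04:00.
23:30 UTC − 4h = 19:30 Doresk Isles.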